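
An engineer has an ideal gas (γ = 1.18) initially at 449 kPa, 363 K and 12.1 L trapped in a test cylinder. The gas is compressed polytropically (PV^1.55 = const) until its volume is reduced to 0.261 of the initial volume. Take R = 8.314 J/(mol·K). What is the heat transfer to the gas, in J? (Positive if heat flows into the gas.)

22200 J

n = P₁V₁/(RT₁) = 449×12.1/(8.314×363) = 1.80 mol.
Polytropic n=1.55: T₂ = T₁(V₁/V₂)^(n−1) = 363×(3.83)^0.55 = 760 K; P₂ = P₁(V₁/V₂)^n = 3600 kPa.
W = (P₁V₁−P₂V₂)/(n−1) = (449×12.1−3600×3.16)/0.55 = -10800 J.
ΔU = nCvΔT = 1.80×46.2×(760−363) = 33000 J.
Q = ΔU + W = 22200 J.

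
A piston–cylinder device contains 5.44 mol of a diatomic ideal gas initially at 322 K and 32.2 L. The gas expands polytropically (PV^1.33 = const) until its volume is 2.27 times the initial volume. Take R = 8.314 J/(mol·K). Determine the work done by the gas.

P₁ = nRT₁/V₁ = 5.44×8.314×322/32.2 = 452 kPa.
Polytropic n=1.33: T₂ = T₁(V₁/V₂)^(n−1) = 322×(0.441)^0.33 = 246 K; P₂ = P₁(V₁/V₂)^n = 152 kPa.
W = (P₁V₁−P₂V₂)/(n−1) = (452×32.2−152×73.1)/0.33 = 10500 J.

10500 J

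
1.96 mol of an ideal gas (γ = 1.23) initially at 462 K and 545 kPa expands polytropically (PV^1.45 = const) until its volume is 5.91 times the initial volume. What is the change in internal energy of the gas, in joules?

V₁ = nRT₁/P₁ = 1.96×8.314×462/545 = 13.8 L.
Polytropic n=1.45: T₂ = T₁(V₁/V₂)^(n−1) = 462×(0.169)^0.45 = 208 K; P₂ = P₁(V₁/V₂)^n = 41.5 kPa.
For an ideal gas ΔU = nCvΔT with Cv = R/(γ−1) = 36.1 J/(mol·K).
ΔU = 1.96×36.1×(208−462) = -18000 J.

-18000 J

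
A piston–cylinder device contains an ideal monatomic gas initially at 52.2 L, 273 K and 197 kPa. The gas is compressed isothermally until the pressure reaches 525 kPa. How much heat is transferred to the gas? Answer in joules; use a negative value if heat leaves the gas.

n = P₁V₁/(RT₁) = 197×52.2/(8.314×273) = 4.53 mol.
Isothermal: T stays 273 K; PV = const ⇒ V₂ = 19.6 L, P₂ = 525 kPa.
ΔU = 0 (ideal gas, T constant).
W = nRT ln(V₂/V₁) = 4.53×8.314×273×ln(0.375) = -10100 J.
Q = ΔU + W = -10100 J.

-10100 J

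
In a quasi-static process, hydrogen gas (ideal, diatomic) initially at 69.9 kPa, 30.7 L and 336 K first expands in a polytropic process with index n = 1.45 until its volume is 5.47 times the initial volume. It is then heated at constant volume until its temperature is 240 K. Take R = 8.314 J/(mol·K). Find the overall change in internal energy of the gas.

-1530 J

n = P₁V₁/(RT₁) = 69.9×30.7/(8.314×336) = 0.768 mol.
Step 1 — Polytropic n=1.45: T₂ = T₁(V₁/V₂)^(n−1) = 336×(0.183)^0.45 = 156 K; P₂ = P₁(V₁/V₂)^n = 5.95 kPa.
W = (P₁V₁−P₂V₂)/(n−1) = (69.9×30.7−5.95×168)/0.45 = 2550 J.
ΔU = nCvΔT = 0.768×20.8×(156−336) = -2870 J.
Q = ΔU + W = -319 J.
State after step 1: P = 5.95 kPa, V = 168 L, T = 156 K.
Step 2 — Isochoric: V stays 168 L; P/T = const ⇒ T₂ = 240 K, P₂ = 9.13 kPa.
W = 0 (no volume change).
ΔU = nCvΔT = 0.768×20.8×(240−156) = 1330 J.
Q = ΔU = 1330 J.
Net over both steps: W = 2550 J, Q = 1020 J, ΔU = -1530 J.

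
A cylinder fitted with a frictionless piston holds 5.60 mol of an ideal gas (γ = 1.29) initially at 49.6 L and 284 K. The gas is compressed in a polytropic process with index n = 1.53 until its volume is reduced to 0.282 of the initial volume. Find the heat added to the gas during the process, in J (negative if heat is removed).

19700 J

P₁ = nRT₁/V₁ = 5.60×8.314×284/49.6 = 267 kPa.
Polytropic n=1.53: T₂ = T₁(V₁/V₂)^(n−1) = 284×(3.55)^0.53 = 556 K; P₂ = P₁(V₁/V₂)^n = 1850 kPa.
W = (P₁V₁−P₂V₂)/(n−1) = (267×49.6−1850×14.0)/0.53 = -23900 J.
ΔU = nCvΔT = 5.60×28.7×(556−284) = 43600 J.
Q = ΔU + W = 19700 J.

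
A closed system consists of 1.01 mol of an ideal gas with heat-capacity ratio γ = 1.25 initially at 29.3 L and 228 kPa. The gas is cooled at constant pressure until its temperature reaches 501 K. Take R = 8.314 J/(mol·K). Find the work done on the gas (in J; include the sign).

2470 J

T₁ = P₁V₁/(nR) = 228×29.3/(1.01×8.314) = 796 K.
Isobaric: P stays 228 kPa; V/T = const ⇒ T₂ = 501 K, V₂ = 18.5 L.
W = PΔV = 228×(18.5−29.3) kPa·L = -2470 J.
Work done on the gas = −W_by = 2470 J.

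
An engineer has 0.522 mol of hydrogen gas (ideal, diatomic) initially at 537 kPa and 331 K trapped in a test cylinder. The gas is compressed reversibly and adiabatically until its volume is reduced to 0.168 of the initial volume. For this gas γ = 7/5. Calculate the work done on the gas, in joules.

3740 J

V₁ = nRT₁/P₁ = 0.522×8.314×331/537 = 2.68 L.
Adiabatic: TV^(γ−1) = const ⇒ T₂ = 331×(5.95)^0.400 = 676 K; PV^γ = const ⇒ P₂ = 6520 kPa.
ΔU = nCvΔT = 0.522×20.8×(676−331) = 3740 J.
Q = 0 for an adiabatic process, so W = −ΔU = -3740 J.
Work done on the gas = −W_by = 3740 J.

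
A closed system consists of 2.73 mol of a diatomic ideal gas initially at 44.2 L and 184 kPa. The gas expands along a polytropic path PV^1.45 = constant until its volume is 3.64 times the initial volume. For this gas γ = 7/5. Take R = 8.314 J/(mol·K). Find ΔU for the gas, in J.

T₁ = P₁V₁/(nR) = 184×44.2/(2.73×8.314) = 358 K.
Polytropic n=1.45: T₂ = T₁(V₁/V₂)^(n−1) = 358×(0.275)^0.45 = 200 K; P₂ = P₁(V₁/V₂)^n = 28.3 kPa.
For an ideal gas ΔU = nCvΔT with Cv = (5/2)R = 20.8 J/(mol·K).
ΔU = 2.73×20.8×(200−358) = -8960 J.

-8960 J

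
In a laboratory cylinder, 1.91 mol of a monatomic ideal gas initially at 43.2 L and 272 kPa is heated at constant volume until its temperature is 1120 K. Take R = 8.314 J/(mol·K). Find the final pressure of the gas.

T₁ = P₁V₁/(nR) = 272×43.2/(1.91×8.314) = 740 K.
Isochoric: V stays 43.2 L; P/T = const ⇒ T₂ = 1120 K, P₂ = 412 kPa.

412 kPa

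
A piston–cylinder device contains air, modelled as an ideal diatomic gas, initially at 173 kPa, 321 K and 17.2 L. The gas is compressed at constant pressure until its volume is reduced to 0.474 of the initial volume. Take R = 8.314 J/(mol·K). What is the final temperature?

Isobaric: P stays 173 kPa; V/T = const ⇒ T₂ = 152 K, V₂ = 8.15 L.

152 K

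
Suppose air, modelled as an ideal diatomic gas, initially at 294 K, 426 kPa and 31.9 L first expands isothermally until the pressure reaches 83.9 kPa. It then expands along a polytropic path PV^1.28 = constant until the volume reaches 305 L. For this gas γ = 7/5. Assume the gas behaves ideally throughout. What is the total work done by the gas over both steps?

30000 J

n = P₁V₁/(RT₁) = 426×31.9/(8.314×294) = 5.56 mol.
Step 1 — Isothermal: T stays 294 K; PV = const ⇒ V₂ = 162 L, P₂ = 83.9 kPa.
ΔU = 0 (ideal gas, T constant).
W = nRT ln(V₂/V₁) = 5.56×8.314×294×ln(5.08) = 22100 J.
Q = ΔU + W = 22100 J.
State after step 1: P = 83.9 kPa, V = 162 L, T = 294 K.
Step 2 — Polytropic n=1.28: T₂ = T₁(V₁/V₂)^(n−1) = 294×(0.531)^0.28 = 246 K; P₂ = P₁(V₁/V₂)^n = 37.3 kPa.
W = (P₁V₁−P₂V₂)/(n−1) = (83.9×162−37.3×305)/0.28 = 7880 J.
ΔU = nCvΔT = 5.56×20.8×(246−294) = -5520 J.
Q = ΔU + W = 2360 J.
Net over both steps: W = 30000 J, Q = 24400 J, ΔU = -5520 J.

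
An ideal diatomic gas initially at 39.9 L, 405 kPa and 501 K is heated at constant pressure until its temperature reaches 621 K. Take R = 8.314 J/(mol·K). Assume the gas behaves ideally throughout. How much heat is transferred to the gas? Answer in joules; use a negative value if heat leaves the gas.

13500 J

n = P₁V₁/(RT₁) = 405×39.9/(8.314×501) = 3.88 mol.
Isobaric: P stays 405 kPa; V/T = const ⇒ T₂ = 621 K, V₂ = 49.5 L.
W = PΔV = 405×(49.5−39.9) kPa·L = 3870 J.
ΔU = nCvΔT = 3.88×20.8×(621−501) = 9680 J.
Q = ΔU + W = nCpΔT = 13500 J.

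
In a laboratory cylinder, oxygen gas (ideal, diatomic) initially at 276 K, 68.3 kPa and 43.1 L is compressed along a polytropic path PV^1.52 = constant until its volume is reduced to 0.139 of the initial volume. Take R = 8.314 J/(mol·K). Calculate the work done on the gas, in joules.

n = P₁V₁/(RT₁) = 68.3×43.1/(8.314×276) = 1.28 mol.
Polytropic n=1.52: T₂ = T₁(V₁/V₂)^(n−1) = 276×(7.19)^0.52 = 770 K; P₂ = P₁(V₁/V₂)^n = 1370 kPa.
W = (P₁V₁−P₂V₂)/(n−1) = (68.3×43.1−1370×5.99)/0.52 = -10100 J.
Work done on the gas = −W_by = 10100 J.

10100 J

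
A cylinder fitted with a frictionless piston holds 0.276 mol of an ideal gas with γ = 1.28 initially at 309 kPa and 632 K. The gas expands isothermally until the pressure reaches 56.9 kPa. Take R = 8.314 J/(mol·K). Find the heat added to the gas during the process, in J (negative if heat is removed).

V₁ = nRT₁/P₁ = 0.276×8.314×632/309 = 4.69 L.
Isothermal: T stays 632 K; PV = const ⇒ V₂ = 25.5 L, P₂ = 56.9 kPa.
ΔU = 0 (ideal gas, T constant).
W = nRT ln(V₂/V₁) = 0.276×8.314×632×ln(5.43) = 2450 J.
Q = ΔU + W = 2450 J.

2450 J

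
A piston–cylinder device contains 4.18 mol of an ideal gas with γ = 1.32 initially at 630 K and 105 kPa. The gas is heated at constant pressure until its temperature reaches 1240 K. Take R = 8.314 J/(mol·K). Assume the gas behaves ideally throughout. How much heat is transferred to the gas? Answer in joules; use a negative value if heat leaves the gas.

87400 J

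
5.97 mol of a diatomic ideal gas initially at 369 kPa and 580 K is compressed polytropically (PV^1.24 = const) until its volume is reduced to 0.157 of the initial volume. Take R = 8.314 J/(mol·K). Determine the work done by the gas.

-67100 J

V₁ = nRT₁/P₁ = 5.97×8.314×580/369 = 78.0 L.
Polytropic n=1.24: T₂ = T₁(V₁/V₂)^(n−1) = 580×(6.37)^0.24 = 905 K; P₂ = P₁(V₁/V₂)^n = 3670 kPa.
W = (P₁V₁−P₂V₂)/(n−1) = (369×78.0−3670×12.2)/0.24 = -67100 J.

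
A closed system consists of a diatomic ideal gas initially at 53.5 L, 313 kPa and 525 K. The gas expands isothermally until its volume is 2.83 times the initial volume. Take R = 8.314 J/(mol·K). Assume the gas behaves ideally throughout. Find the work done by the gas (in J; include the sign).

n = P₁V₁/(RT₁) = 313×53.5/(8.314×525) = 3.84 mol.
Isothermal: T stays 525 K; PV = const ⇒ V₂ = 151 L, P₂ = 111 kPa.
W = nRT ln(V₂/V₁) = 3.84×8.314×525×ln(2.83) = 17400 J.

17400 J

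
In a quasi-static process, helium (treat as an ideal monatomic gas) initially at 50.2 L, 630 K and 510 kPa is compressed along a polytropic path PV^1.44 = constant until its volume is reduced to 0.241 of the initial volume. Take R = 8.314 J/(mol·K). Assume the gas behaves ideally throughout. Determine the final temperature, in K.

1180 K

Polytropic n=1.44: T₂ = T₁(V₁/V₂)^(n−1) = 630×(4.15)^0.44 = 1180 K; P₂ = P₁(V₁/V₂)^n = 3960 kPa.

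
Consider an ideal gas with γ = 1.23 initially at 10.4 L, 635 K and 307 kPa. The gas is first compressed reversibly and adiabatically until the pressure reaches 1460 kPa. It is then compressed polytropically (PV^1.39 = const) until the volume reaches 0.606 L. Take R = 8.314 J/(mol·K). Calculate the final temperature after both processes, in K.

n = P₁V₁/(RT₁) = 307×10.4/(8.314×635) = 0.605 mol.
Step 1 — Adiabatic: T₂/T₁ = (P₂/P₁)^((γ−1)/γ) ⇒ T₂ = 635×(4.76)^0.187 = 850 K; V₂ = 2.93 L.
ΔU = nCvΔT = 0.605×36.1×(850−635) = 4700 J.
Q = 0 for an adiabatic process, so W = −ΔU = -4700 J.
State after step 1: P = 1460 kPa, V = 2.93 L, T = 850 K.
Step 2 — Polytropic n=1.39: T₂ = T₁(V₁/V₂)^(n−1) = 850×(4.83)^0.39 = 1570 K; P₂ = P₁(V₁/V₂)^n = 13000 kPa.
W = (P₁V₁−P₂V₂)/(n−1) = (1460×2.93−13000×0.606)/0.39 = -9290 J.
ΔU = nCvΔT = 0.605×36.1×(1570−850) = 15800 J.
Q = ΔU + W = 6470 J.
Net over both steps: W = -14000 J, Q = 6470 J, ΔU = 20500 J.

1570 K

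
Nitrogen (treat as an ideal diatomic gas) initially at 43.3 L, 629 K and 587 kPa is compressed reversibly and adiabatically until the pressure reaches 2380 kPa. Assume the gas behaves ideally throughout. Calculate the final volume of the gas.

15.9 L

Adiabatic: T₂/T₁ = (P₂/P₁)^((γ−1)/γ) ⇒ T₂ = 629×(4.05)^0.286 = 938 K; V₂ = 15.9 L.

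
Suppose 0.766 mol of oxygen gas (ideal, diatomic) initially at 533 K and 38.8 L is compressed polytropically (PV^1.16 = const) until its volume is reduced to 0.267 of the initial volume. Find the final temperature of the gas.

P₁ = nRT₁/V₁ = 0.766×8.314×533/38.8 = 87.5 kPa.
Polytropic n=1.16: T₂ = T₁(V₁/V₂)^(n−1) = 533×(3.75)^0.16 = 658 K; P₂ = P₁(V₁/V₂)^n = 405 kPa.

658 K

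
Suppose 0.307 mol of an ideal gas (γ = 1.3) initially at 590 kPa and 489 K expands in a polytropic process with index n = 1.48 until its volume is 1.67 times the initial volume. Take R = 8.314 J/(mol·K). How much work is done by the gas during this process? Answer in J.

V₁ = nRT₁/P₁ = 0.307×8.314×489/590 = 2.12 L.
Polytropic n=1.48: T₂ = T₁(V₁/V₂)^(n−1) = 489×(0.599)^0.48 = 382 K; P₂ = P₁(V₁/V₂)^n = 276 kPa.
W = (P₁V₁−P₂V₂)/(n−1) = (590×2.12−276×3.53)/0.48 = 567 J.

567 J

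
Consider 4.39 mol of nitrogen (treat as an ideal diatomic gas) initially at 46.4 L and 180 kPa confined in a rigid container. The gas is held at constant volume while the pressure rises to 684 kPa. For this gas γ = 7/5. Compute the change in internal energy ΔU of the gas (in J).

58500 J

T₁ = P₁V₁/(nR) = 180×46.4/(4.39×8.314) = 229 K.
Isochoric: V stays 46.4 L; P/T = const ⇒ T₂ = 870 K, P₂ = 684 kPa.
For an ideal gas ΔU = nCvΔT with Cv = (5/2)R = 20.8 J/(mol·K).
ΔU = 4.39×20.8×(870−229) = 58500 J.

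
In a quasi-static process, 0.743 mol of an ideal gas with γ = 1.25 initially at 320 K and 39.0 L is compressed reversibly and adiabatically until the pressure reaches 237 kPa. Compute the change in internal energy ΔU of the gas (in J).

P₁ = nRT₁/V₁ = 0.743×8.314×320/39.0 = 50.7 kPa.
Adiabatic: T₂/T₁ = (P₂/P₁)^((γ−1)/γ) ⇒ T₂ = 320×(4.68)^0.200 = 436 K; V₂ = 11.4 L.
For an ideal gas ΔU = nCvΔT with Cv = R/(γ−1) = 33.3 J/(mol·K).
ΔU = 0.743×33.3×(436−320) = 2860 J.

2860 J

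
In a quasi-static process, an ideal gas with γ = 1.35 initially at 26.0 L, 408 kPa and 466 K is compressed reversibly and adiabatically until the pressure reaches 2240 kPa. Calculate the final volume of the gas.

7.36 L

Adiabatic: T₂/T₁ = (P₂/P₁)^((γ−1)/γ) ⇒ T₂ = 466×(5.49)^0.259 = 725 K; V₂ = 7.36 L.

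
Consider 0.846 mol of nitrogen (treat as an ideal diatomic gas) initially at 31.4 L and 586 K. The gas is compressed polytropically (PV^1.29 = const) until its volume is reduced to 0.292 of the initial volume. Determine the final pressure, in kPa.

642 kPa

P₁ = nRT₁/V₁ = 0.846×8.314×586/31.4 = 131 kPa.
Polytropic n=1.29: T₂ = T₁(V₁/V₂)^(n−1) = 586×(3.42)^0.29 = 837 K; P₂ = P₁(V₁/V₂)^n = 642 kPa.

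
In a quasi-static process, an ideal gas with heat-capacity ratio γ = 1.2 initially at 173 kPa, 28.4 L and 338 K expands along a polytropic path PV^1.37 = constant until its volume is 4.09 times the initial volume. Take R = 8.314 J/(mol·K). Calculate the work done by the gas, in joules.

n = P₁V₁/(RT₁) = 173×28.4/(8.314×338) = 1.75 mol.
Polytropic n=1.37: T₂ = T₁(V₁/V₂)^(n−1) = 338×(0.244)^0.37 = 201 K; P₂ = P₁(V₁/V₂)^n = 25.1 kPa.
W = (P₁V₁−P₂V₂)/(n−1) = (173×28.4−25.1×116)/0.37 = 5390 J.

5390 J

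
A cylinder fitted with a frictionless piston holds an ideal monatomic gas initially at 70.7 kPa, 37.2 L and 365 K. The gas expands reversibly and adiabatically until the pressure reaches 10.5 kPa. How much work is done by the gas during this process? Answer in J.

n = P₁V₁/(RT₁) = 70.7×37.2/(8.314×365) = 0.867 mol.
Adiabatic: T₂/T₁ = (P₂/P₁)^((γ−1)/γ) ⇒ T₂ = 365×(0.149)^0.400 = 170 K; V₂ = 117 L.
ΔU = nCvΔT = 0.867×12.5×(170−365) = -2110 J.
Q = 0 for an adiabatic process, so W = −ΔU = 2110 J.

2110 J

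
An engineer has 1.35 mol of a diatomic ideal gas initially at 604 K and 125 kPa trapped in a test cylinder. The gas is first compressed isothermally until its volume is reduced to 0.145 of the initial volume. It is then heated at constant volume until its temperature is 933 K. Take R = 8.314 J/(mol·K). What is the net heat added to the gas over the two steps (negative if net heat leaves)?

-3860 J

V₁ = nRT₁/P₁ = 1.35×8.314×604/125 = 54.2 L.
Step 1 — Isothermal: T stays 604 K; PV = const ⇒ V₂ = 7.86 L, P₂ = 862 kPa.
ΔU = 0 (ideal gas, T constant).
W = nRT ln(V₂/V₁) = 1.35×8.314×604×ln(0.145) = -13100 J.
Q = ΔU + W = -13100 J.
State after step 1: P = 862 kPa, V = 7.86 L, T = 604 K.
Step 2 — Isochoric: V stays 7.86 L; P/T = const ⇒ T₂ = 933 K, P₂ = 1330 kPa.
W = 0 (no volume change).
ΔU = nCvΔT = 1.35×20.8×(933−604) = 9230 J.
Q = ΔU = 9230 J.
Net over both steps: W = -13100 J, Q = -3860 J, ΔU = 9230 J.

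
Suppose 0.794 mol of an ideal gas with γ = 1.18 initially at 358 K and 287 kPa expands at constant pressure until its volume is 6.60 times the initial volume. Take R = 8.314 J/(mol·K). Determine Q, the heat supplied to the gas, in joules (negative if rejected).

V₁ = nRT₁/P₁ = 0.794×8.314×358/287 = 8.23 L.
Isobaric: P stays 287 kPa; V/T = const ⇒ T₂ = 2360 K, V₂ = 54.3 L.
W = PΔV = 287×(54.3−8.23) kPa·L = 13200 J.
ΔU = nCvΔT = 0.794×46.2×(2360−358) = 73500 J.
Q = ΔU + W = nCpΔT = 86800 J.

86800 J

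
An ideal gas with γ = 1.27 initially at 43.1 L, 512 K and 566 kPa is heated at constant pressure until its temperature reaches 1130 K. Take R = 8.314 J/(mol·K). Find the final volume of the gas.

Isobaric: P stays 566 kPa; V/T = const ⇒ T₂ = 1130 K, V₂ = 95.1 L.

95.1 L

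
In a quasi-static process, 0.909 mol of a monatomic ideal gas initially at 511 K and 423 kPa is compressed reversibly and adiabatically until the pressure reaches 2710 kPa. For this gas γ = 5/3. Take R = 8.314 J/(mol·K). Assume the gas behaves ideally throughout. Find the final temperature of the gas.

V₁ = nRT₁/P₁ = 0.909×8.314×511/423 = 9.13 L.
Adiabatic: T₂/T₁ = (P₂/P₁)^((γ−1)/γ) ⇒ T₂ = 511×(6.41)^0.400 = 1070 K; V₂ = 3.00 L.

1070 K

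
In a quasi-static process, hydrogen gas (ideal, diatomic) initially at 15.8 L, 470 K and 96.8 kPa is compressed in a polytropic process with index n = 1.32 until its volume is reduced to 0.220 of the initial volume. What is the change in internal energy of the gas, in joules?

n = P₁V₁/(RT₁) = 96.8×15.8/(8.314×470) = 0.391 mol.
Polytropic n=1.32: T₂ = T₁(V₁/V₂)^(n−1) = 470×(4.55)^0.32 = 763 K; P₂ = P₁(V₁/V₂)^n = 714 kPa.
For an ideal gas ΔU = nCvΔT with Cv = (5/2)R = 20.8 J/(mol·K).
ΔU = 0.391×20.8×(763−470) = 2380 J.

2380 J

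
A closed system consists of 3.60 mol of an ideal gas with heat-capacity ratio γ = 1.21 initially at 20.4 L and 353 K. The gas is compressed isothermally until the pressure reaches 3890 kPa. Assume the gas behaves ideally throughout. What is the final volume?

P₁ = nRT₁/V₁ = 3.60×8.314×353/20.4 = 518 kPa.
Isothermal: T stays 353 K; PV = const ⇒ V₂ = 2.72 L, P₂ = 3890 kPa.

2.72 L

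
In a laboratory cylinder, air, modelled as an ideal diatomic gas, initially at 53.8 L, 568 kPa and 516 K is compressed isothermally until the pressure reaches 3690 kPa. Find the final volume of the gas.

Isothermal: T stays 516 K; PV = const ⇒ V₂ = 8.28 L, P₂ = 3690 kPa.

8.28 L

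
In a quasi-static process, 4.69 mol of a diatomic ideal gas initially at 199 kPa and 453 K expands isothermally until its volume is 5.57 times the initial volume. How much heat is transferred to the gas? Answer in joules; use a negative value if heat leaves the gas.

30300 J

V₁ = nRT₁/P₁ = 4.69×8.314×453/199 = 88.8 L.
Isothermal: T stays 453 K; PV = const ⇒ V₂ = 494 L, P₂ = 35.7 kPa.
ΔU = 0 (ideal gas, T constant).
W = nRT ln(V₂/V₁) = 4.69×8.314×453×ln(5.57) = 30300 J.
Q = ΔU + W = 30300 J.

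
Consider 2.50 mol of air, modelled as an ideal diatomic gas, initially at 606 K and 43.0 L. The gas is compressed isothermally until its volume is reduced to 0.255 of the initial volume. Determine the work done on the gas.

17200 J

P₁ = nRT₁/V₁ = 2.50×8.314×606/43.0 = 293 kPa.
Isothermal: T stays 606 K; PV = const ⇒ V₂ = 11.0 L, P₂ = 1150 kPa.
W = nRT ln(V₂/V₁) = 2.50×8.314×606×ln(0.255) = -17200 J.
Work done on the gas = −W_by = 17200 J.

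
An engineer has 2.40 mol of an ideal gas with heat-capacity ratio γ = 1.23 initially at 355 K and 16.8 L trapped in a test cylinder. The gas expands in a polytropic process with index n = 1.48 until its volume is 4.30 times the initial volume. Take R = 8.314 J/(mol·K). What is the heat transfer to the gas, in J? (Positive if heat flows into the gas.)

P₁ = nRT₁/V₁ = 2.40×8.314×355/16.8 = 422 kPa.
Polytropic n=1.48: T₂ = T₁(V₁/V₂)^(n−1) = 355×(0.233)^0.48 = 176 K; P₂ = P₁(V₁/V₂)^n = 48.7 kPa.
W = (P₁V₁−P₂V₂)/(n−1) = (422×16.8−48.7×72.2)/0.48 = 7430 J.
ΔU = nCvΔT = 2.40×36.1×(176−355) = -15500 J.
Q = ΔU + W = -8080 J.

-8080 J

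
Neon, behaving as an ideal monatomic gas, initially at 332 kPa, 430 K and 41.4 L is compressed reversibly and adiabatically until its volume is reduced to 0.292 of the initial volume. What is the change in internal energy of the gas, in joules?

n = P₁V₁/(RT₁) = 332×41.4/(8.314×430) = 3.84 mol.
Adiabatic: TV^(γ−1) = const ⇒ T₂ = 430×(3.42)^0.667 = 977 K; PV^γ = const ⇒ P₂ = 2580 kPa.
For an ideal gas ΔU = nCvΔT with Cv = (3/2)R = 12.5 J/(mol·K).
ΔU = 3.84×12.5×(977−430) = 26200 J.

26200 J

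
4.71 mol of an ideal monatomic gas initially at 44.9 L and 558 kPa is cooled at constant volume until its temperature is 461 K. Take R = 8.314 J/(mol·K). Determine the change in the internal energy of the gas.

-10500 J

T₁ = P₁V₁/(nR) = 558×44.9/(4.71×8.314) = 640 K.
Isochoric: V stays 44.9 L; P/T = const ⇒ T₂ = 461 K, P₂ = 402 kPa.
For an ideal gas ΔU = nCvΔT with Cv = (3/2)R = 12.5 J/(mol·K).
ΔU = 4.71×12.5×(461−640) = -10500 J.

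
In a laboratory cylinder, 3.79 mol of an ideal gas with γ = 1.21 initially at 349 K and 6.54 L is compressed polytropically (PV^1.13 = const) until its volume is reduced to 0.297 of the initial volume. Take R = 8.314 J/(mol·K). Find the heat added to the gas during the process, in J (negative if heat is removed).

P₁ = nRT₁/V₁ = 3.79×8.314×349/6.54 = 1680 kPa.
Polytropic n=1.13: T₂ = T₁(V₁/V₂)^(n−1) = 349×(3.37)^0.13 = 409 K; P₂ = P₁(V₁/V₂)^n = 6630 kPa.
W = (P₁V₁−P₂V₂)/(n−1) = (1680×6.54−6630×1.94)/0.13 = -14500 J.
ΔU = nCvΔT = 3.79×39.6×(409−349) = 8950 J.
Q = ΔU + W = -5510 J.

-5510 J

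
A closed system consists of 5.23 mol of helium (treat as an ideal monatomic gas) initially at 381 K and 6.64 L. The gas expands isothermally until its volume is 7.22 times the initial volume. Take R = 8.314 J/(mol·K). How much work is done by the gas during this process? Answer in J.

32800 J

P₁ = nRT₁/V₁ = 5.23×8.314×381/6.64 = 2490 kPa.
Isothermal: T stays 381 K; PV = const ⇒ V₂ = 47.9 L, P₂ = 346 kPa.
W = nRT ln(V₂/V₁) = 5.23×8.314×381×ln(7.22) = 32800 J.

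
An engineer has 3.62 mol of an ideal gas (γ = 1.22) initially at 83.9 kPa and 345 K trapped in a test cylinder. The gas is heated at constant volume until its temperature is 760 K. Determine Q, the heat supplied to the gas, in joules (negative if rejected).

V₁ = nRT₁/P₁ = 3.62×8.314×345/83.9 = 124 L.
Isochoric: V stays 124 L; P/T = const ⇒ T₂ = 760 K, P₂ = 185 kPa.
W = 0 (no volume change).
ΔU = nCvΔT = 3.62×37.8×(760−345) = 56800 J.
Q = ΔU = 56800 J.

56800 J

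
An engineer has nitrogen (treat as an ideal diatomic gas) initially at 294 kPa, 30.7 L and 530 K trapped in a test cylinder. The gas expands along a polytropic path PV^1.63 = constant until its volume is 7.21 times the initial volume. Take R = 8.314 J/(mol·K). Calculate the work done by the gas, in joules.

n = P₁V₁/(RT₁) = 294×30.7/(8.314×530) = 2.05 mol.
Polytropic n=1.63: T₂ = T₁(V₁/V₂)^(n−1) = 530×(0.139)^0.63 = 153 K; P₂ = P₁(V₁/V₂)^n = 11.7 kPa.
W = (P₁V₁−P₂V₂)/(n−1) = (294×30.7−11.7×221)/0.63 = 10200 J.

10200 J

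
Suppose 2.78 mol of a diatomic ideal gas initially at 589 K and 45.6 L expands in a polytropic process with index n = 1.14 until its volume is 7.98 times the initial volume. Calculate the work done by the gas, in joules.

P₁ = nRT₁/V₁ = 2.78×8.314×589/45.6 = 299 kPa.
Polytropic n=1.14: T₂ = T₁(V₁/V₂)^(n−1) = 589×(0.125)^0.14 = 440 K; P₂ = P₁(V₁/V₂)^n = 28.0 kPa.
W = (P₁V₁−P₂V₂)/(n−1) = (299×45.6−28.0×364)/0.14 = 24500 J.

24500 J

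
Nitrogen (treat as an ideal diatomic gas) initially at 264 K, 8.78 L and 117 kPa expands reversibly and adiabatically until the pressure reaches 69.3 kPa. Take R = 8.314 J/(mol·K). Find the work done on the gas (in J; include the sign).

n = P₁V₁/(RT₁) = 117×8.78/(8.314×264) = 0.468 mol.
Adiabatic: T₂/T₁ = (P₂/P₁)^((γ−1)/γ) ⇒ T₂ = 264×(0.592)^0.286 = 227 K; V₂ = 12.8 L.
ΔU = nCvΔT = 0.468×20.8×(227−264) = -357 J.
Q = 0 for an adiabatic process, so W = −ΔU = 357 J.
Work done on the gas = −W_by = -357 J.

-357 J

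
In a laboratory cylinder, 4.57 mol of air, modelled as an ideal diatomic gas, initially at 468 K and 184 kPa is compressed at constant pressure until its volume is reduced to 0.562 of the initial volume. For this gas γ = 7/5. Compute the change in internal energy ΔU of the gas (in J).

V₁ = nRT₁/P₁ = 4.57×8.314×468/184 = 96.6 L.
Isobaric: P stays 184 kPa; V/T = const ⇒ T₂ = 263 K, V₂ = 54.3 L.
For an ideal gas ΔU = nCvΔT with Cv = (5/2)R = 20.8 J/(mol·K).
ΔU = 4.57×20.8×(263−468) = -19500 J.

-19500 J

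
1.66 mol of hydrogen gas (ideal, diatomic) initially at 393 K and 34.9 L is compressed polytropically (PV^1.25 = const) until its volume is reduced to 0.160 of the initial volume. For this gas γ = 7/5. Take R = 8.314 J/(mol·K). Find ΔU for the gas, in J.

7880 J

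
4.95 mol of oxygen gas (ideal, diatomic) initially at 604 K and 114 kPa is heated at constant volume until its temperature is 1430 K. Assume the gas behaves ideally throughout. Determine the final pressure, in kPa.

V₁ = nRT₁/P₁ = 4.95×8.314×604/114 = 218 L.
Isochoric: V stays 218 L; P/T = const ⇒ T₂ = 1430 K, P₂ = 270 kPa.

270 kPa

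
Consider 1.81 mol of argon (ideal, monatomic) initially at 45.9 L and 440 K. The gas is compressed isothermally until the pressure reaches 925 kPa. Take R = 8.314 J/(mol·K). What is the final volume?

P₁ = nRT₁/V₁ = 1.81×8.314×440/45.9 = 144 kPa.
Isothermal: T stays 440 K; PV = const ⇒ V₂ = 7.16 L, P₂ = 925 kPa.

7.16 L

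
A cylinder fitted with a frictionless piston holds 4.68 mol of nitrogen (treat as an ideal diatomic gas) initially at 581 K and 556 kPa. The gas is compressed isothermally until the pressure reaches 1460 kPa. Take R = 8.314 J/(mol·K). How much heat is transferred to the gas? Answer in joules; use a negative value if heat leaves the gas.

V₁ = nRT₁/P₁ = 4.68×8.314×581/556 = 40.7 L.
Isothermal: T stays 581 K; PV = const ⇒ V₂ = 15.5 L, P₂ = 1460 kPa.
ΔU = 0 (ideal gas, T constant).
W = nRT ln(V₂/V₁) = 4.68×8.314×581×ln(0.381) = -21800 J.
Q = ΔU + W = -21800 J.

-21800 J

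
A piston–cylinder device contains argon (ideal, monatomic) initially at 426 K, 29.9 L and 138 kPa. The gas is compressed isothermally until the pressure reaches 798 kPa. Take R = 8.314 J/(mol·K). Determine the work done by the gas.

-7240 J

n = P₁V₁/(RT₁) = 138×29.9/(8.314×426) = 1.17 mol.
Isothermal: T stays 426 K; PV = const ⇒ V₂ = 5.17 L, P₂ = 798 kPa.
W = nRT ln(V₂/V₁) = 1.17×8.314×426×ln(0.173) = -7240 J.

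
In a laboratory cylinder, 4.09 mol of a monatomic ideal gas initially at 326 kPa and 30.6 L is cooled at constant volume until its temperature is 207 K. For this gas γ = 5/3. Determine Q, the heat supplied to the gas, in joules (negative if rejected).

T₁ = P₁V₁/(nR) = 326×30.6/(4.09×8.314) = 293 K.
Isochoric: V stays 30.6 L; P/T = const ⇒ T₂ = 207 K, P₂ = 230 kPa.
W = 0 (no volume change).
ΔU = nCvΔT = 4.09×12.5×(207−293) = -4410 J.
Q = ΔU = -4410 J.

-4410 J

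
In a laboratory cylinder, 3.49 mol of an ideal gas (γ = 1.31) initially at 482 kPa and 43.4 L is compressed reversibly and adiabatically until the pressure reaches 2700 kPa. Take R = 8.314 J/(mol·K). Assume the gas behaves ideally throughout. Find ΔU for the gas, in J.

T₁ = P₁V₁/(nR) = 482×43.4/(3.49×8.314) = 721 K.
Adiabatic: T₂/T₁ = (P₂/P₁)^((γ−1)/γ) ⇒ T₂ = 721×(5.60)^0.237 = 1080 K; V₂ = 11.6 L.
For an ideal gas ΔU = nCvΔT with Cv = R/(γ−1) = 26.8 J/(mol·K).
ΔU = 3.49×26.8×(1080−721) = 34000 J.

34000 J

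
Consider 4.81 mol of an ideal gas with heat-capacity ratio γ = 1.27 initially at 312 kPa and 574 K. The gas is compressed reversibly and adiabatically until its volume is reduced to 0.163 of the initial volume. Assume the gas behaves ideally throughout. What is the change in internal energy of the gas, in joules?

53700 J

V₁ = nRT₁/P₁ = 4.81×8.314×574/312 = 73.6 L.
Adiabatic: TV^(γ−1) = const ⇒ T₂ = 574×(6.13)^0.270 = 937 K; PV^γ = const ⇒ P₂ = 3120 kPa.
For an ideal gas ΔU = nCvΔT with Cv = R/(γ−1) = 30.8 J/(mol·K).
ΔU = 4.81×30.8×(937−574) = 53700 J.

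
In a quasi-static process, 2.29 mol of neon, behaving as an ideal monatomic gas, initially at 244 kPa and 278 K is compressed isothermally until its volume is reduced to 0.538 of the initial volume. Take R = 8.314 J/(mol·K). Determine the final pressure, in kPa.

454 kPa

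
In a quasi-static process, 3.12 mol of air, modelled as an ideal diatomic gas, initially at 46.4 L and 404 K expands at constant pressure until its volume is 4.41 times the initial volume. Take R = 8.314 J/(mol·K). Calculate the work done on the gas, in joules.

P₁ = nRT₁/V₁ = 3.12×8.314×404/46.4 = 226 kPa.
Isobaric: P stays 226 kPa; V/T = const ⇒ T₂ = 1780 K, V₂ = 205 L.
W = PΔV = 226×(205−46.4) kPa·L = 35700 J.
Work done on the gas = −W_by = -35700 J.

-35700 J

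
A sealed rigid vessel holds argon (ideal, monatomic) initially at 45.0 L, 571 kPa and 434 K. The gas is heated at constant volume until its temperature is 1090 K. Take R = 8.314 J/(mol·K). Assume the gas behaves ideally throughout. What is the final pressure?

Isochoric: V stays 45.0 L; P/T = const ⇒ T₂ = 1090 K, P₂ = 1430 kPa.

1430 kPa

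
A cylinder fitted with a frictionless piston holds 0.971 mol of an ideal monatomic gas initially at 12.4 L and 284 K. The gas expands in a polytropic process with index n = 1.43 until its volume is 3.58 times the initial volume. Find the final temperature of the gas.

164 K

P₁ = nRT₁/V₁ = 0.971×8.314×284/12.4 = 185 kPa.
Polytropic n=1.43: T₂ = T₁(V₁/V₂)^(n−1) = 284×(0.279)^0.43 = 164 K; P₂ = P₁(V₁/V₂)^n = 29.8 kPa.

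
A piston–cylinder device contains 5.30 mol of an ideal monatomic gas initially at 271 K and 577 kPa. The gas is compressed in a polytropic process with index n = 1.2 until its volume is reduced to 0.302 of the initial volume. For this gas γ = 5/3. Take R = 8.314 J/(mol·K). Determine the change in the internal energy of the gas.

4850 J

V₁ = nRT₁/P₁ = 5.30×8.314×271/577 = 20.7 L.
Polytropic n=1.2: T₂ = T₁(V₁/V₂)^(n−1) = 271×(3.31)^0.20 = 344 K; P₂ = P₁(V₁/V₂)^n = 2430 kPa.
For an ideal gas ΔU = nCvΔT with Cv = (3/2)R = 12.5 J/(mol·K).
ΔU = 5.30×12.5×(344−271) = 4850 J.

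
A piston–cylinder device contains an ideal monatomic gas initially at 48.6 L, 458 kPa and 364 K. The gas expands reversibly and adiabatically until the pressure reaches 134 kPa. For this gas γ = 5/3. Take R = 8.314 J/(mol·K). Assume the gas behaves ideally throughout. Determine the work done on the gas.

-13000 J

n = P₁V₁/(RT₁) = 458×48.6/(8.314×364) = 7.36 mol.
Adiabatic: T₂/T₁ = (P₂/P₁)^((γ−1)/γ) ⇒ T₂ = 364×(0.293)^0.400 = 223 K; V₂ = 102 L.
ΔU = nCvΔT = 7.36×12.5×(223−364) = -13000 J.
Q = 0 for an adiabatic process, so W = −ΔU = 13000 J.
Work done on the gas = −W_by = -13000 J.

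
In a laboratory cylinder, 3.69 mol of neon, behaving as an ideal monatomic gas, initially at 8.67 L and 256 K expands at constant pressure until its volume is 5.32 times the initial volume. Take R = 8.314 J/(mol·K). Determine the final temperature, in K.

1360 K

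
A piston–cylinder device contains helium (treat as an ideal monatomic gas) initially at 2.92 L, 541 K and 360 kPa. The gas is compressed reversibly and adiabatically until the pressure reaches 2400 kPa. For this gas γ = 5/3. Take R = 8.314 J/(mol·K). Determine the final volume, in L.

0.935 L

Adiabatic: T₂/T₁ = (P₂/P₁)^((γ−1)/γ) ⇒ T₂ = 541×(6.67)^0.400 = 1160 K; V₂ = 0.935 L.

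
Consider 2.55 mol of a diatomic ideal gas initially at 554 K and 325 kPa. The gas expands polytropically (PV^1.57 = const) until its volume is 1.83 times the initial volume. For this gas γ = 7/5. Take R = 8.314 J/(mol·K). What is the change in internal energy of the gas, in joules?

V₁ = nRT₁/P₁ = 2.55×8.314×554/325 = 36.1 L.
Polytropic n=1.57: T₂ = T₁(V₁/V₂)^(n−1) = 554×(0.546)^0.57 = 393 K; P₂ = P₁(V₁/V₂)^n = 126 kPa.
For an ideal gas ΔU = nCvΔT with Cv = (5/2)R = 20.8 J/(mol·K).
ΔU = 2.55×20.8×(393−554) = -8560 J.

-8560 J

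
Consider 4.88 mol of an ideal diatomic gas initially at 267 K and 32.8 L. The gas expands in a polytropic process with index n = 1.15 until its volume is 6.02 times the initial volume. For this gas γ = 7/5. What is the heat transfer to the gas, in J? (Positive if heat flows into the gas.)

P₁ = nRT₁/V₁ = 4.88×8.314×267/32.8 = 330 kPa.
Polytropic n=1.15: T₂ = T₁(V₁/V₂)^(n−1) = 267×(0.166)^0.15 = 204 K; P₂ = P₁(V₁/V₂)^n = 41.9 kPa.
W = (P₁V₁−P₂V₂)/(n−1) = (330×32.8−41.9×197)/0.15 = 17000 J.
ΔU = nCvΔT = 4.88×20.8×(204−267) = -6390 J.
Q = ΔU + W = 10700 J.

10700 J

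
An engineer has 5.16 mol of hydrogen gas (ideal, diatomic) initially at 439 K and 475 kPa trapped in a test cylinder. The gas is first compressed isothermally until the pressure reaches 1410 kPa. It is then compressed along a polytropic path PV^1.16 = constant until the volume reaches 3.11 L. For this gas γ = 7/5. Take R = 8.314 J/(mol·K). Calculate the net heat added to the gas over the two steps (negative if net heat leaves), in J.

-39000 J

V₁ = nRT₁/P₁ = 5.16×8.314×439/475 = 39.6 L.
Step 1 — Isothermal: T stays 439 K; PV = const ⇒ V₂ = 13.4 L, P₂ = 1410 kPa.
ΔU = 0 (ideal gas, T constant).
W = nRT ln(V₂/V₁) = 5.16×8.314×439×ln(0.337) = -20500 J.
Q = ΔU + W = -20500 J.
State after step 1: P = 1410 kPa, V = 13.4 L, T = 439 K.
Step 2 — Polytropic n=1.16: T₂ = T₁(V₁/V₂)^(n−1) = 439×(4.29)^0.16 = 554 K; P₂ = P₁(V₁/V₂)^n = 7650 kPa.
W = (P₁V₁−P₂V₂)/(n−1) = (1410×13.4−7650×3.11)/0.16 = -30900 J.
ΔU = nCvΔT = 5.16×20.8×(554−439) = 12400 J.
Q = ΔU + W = -18500 J.
Net over both steps: W = -51400 J, Q = -39000 J, ΔU = 12400 J.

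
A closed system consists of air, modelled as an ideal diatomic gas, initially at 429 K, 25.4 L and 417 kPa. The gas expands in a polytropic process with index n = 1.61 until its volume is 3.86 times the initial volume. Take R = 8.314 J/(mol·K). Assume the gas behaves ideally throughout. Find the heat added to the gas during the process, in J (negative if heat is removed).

-5120 J

n = P₁V₁/(RT₁) = 417×25.4/(8.314×429) = 2.97 mol.
Polytropic n=1.61: T₂ = T₁(V₁/V₂)^(n−1) = 429×(0.259)^0.61 = 188 K; P₂ = P₁(V₁/V₂)^n = 47.4 kPa.
W = (P₁V₁−P₂V₂)/(n−1) = (417×25.4−47.4×98.0)/0.61 = 9750 J.
ΔU = nCvΔT = 2.97×20.8×(188−429) = -14900 J.
Q = ΔU + W = -5120 J.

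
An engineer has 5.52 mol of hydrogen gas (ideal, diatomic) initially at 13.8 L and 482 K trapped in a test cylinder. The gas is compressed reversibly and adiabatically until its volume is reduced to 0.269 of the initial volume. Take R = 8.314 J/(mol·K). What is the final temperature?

815 K

P₁ = nRT₁/V₁ = 5.52×8.314×482/13.8 = 1600 kPa.
Adiabatic: TV^(γ−1) = const ⇒ T₂ = 482×(3.72)^0.400 = 815 K; PV^γ = const ⇒ P₂ = 10100 kPa.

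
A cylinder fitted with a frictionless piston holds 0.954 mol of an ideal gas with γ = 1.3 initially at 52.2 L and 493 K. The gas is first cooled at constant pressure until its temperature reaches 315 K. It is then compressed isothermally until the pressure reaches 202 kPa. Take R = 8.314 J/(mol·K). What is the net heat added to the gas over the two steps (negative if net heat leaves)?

-8600 J

P₁ = nRT₁/V₁ = 0.954×8.314×493/52.2 = 74.9 kPa.
Step 1 — Isobaric: P stays 74.9 kPa; V/T = const ⇒ T₂ = 315 K, V₂ = 33.4 L.
W = PΔV = 74.9×(33.4−52.2) kPa·L = -1410 J.
ΔU = nCvΔT = 0.954×27.7×(315−493) = -4710 J.
Q = ΔU + W = nCpΔT = -6120 J.
State after step 1: P = 74.9 kPa, V = 33.4 L, T = 315 K.
Step 2 — Isothermal: T stays 315 K; PV = const ⇒ V₂ = 12.4 L, P₂ = 202 kPa.
ΔU = 0 (ideal gas, T constant).
W = nRT ln(V₂/V₁) = 0.954×8.314×315×ln(0.371) = -2480 J.
Q = ΔU + W = -2480 J.
Net over both steps: W = -3890 J, Q = -8600 J, ΔU = -4710 J.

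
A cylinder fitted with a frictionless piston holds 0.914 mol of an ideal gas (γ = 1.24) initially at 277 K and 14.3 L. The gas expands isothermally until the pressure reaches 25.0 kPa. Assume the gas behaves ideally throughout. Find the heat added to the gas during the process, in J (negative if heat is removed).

3730 J

P₁ = nRT₁/V₁ = 0.914×8.314×277/14.3 = 147 kPa.
Isothermal: T stays 277 K; PV = const ⇒ V₂ = 84.2 L, P₂ = 25.0 kPa.
ΔU = 0 (ideal gas, T constant).
W = nRT ln(V₂/V₁) = 0.914×8.314×277×ln(5.89) = 3730 J.
Q = ΔU + W = 3730 J.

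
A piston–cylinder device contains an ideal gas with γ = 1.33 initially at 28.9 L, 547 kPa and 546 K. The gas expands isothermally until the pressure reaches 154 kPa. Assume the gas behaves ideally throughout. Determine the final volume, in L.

Isothermal: T stays 546 K; PV = const ⇒ V₂ = 103 L, P₂ = 154 kPa.

103 L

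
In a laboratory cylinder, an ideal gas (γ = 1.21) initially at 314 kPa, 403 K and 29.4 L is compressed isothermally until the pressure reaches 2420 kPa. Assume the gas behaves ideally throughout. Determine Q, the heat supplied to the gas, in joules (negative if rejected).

n = P₁V₁/(RT₁) = 314×29.4/(8.314×403) = 2.76 mol.
Isothermal: T stays 403 K; PV = const ⇒ V₂ = 3.81 L, P₂ = 2420 kPa.
ΔU = 0 (ideal gas, T constant).
W = nRT ln(V₂/V₁) = 2.76×8.314×403×ln(0.130) = -18900 J.
Q = ΔU + W = -18900 J.

-18900 J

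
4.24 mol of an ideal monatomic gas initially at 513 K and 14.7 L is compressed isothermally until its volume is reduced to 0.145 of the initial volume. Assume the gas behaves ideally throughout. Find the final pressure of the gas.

8480 kPa

P₁ = nRT₁/V₁ = 4.24×8.314×513/14.7 = 1230 kPa.
Isothermal: T stays 513 K; PV = const ⇒ V₂ = 2.13 L, P₂ = 8480 kPa.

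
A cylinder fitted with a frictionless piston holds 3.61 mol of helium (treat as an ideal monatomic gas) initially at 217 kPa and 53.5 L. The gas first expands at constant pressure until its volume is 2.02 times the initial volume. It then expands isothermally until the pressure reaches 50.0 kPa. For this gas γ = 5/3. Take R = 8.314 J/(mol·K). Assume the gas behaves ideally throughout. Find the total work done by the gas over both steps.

T₁ = P₁V₁/(nR) = 217×53.5/(3.61×8.314) = 387 K.
Step 1 — Isobaric: P stays 217 kPa; V/T = const ⇒ T₂ = 781 K, V₂ = 108 L.
W = PΔV = 217×(108−53.5) kPa·L = 11800 J.
ΔU = nCvΔT = 3.61×12.5×(781−387) = 17800 J.
Q = ΔU + W = nCpΔT = 29600 J.
State after step 1: P = 217 kPa, V = 108 L, T = 781 K.
Step 2 — Isothermal: T stays 781 K; PV = const ⇒ V₂ = 469 L, P₂ = 50.0 kPa.
ΔU = 0 (ideal gas, T constant).
W = nRT ln(V₂/V₁) = 3.61×8.314×781×ln(4.34) = 34400 J.
Q = ΔU + W = 34400 J.
Net over both steps: W = 46300 J, Q = 64000 J, ΔU = 17800 J.

46300 J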